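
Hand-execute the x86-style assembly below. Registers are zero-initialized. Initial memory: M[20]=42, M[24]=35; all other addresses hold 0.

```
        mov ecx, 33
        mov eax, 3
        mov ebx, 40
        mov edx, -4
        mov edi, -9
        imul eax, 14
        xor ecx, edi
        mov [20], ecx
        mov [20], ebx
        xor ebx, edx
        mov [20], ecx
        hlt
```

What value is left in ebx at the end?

-44

mov ecx, 33 → ecx=33
mov eax, 3 → eax=3
mov ebx, 40 → ebx=40
mov edx, -4 → edx=-4
mov edi, -9 → edi=-9
imul eax, 14 → eax=3*14=42
xor ecx, edi → ecx=33^(-9)=-42
mov [20], ecx → M[20]=-42
mov [20], ebx → M[20]=40
xor ebx, edx → ebx=40^(-4)=-44
mov [20], ecx → M[20]=-42
halt.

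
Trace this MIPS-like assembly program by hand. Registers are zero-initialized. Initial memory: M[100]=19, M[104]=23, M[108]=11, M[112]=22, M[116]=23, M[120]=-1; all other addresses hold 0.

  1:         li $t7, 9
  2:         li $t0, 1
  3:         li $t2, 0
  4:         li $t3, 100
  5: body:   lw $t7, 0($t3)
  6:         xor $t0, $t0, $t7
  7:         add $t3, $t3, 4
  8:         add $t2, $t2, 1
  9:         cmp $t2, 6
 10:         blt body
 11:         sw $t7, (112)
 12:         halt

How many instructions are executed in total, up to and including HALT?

li $t7, 9 → $t7=9
li $t0, 1 → $t0=1
li $t2, 0 → $t2=0
li $t3, 100 → $t3=100
lw $t7, 0($t3) → $t7=M[100]=19
xor $t0, $t0, $t7 → $t0=1^19=18
add $t3, $t3, 4 → $t3=100+4=104
add $t2, $t2, 1 → $t2=0+1=1
cmp $t2, 6  (cmp 1,6)
blt body: taken
lw $t7, 0($t3) → $t7=M[104]=23
xor $t0, $t0, $t7 → $t0=18^23=5
add $t3, $t3, 4 → $t3=104+4=108
add $t2, $t2, 1 → $t2=1+1=2
cmp $t2, 6  (cmp 2,6)
blt body: taken
lw $t7, 0($t3) → $t7=M[108]=11
xor $t0, $t0, $t7 → $t0=5^11=14
add $t3, $t3, 4 → $t3=108+4=112
add $t2, $t2, 1 → $t2=2+1=3
cmp $t2, 6  (cmp 3,6)
blt body: taken
lw $t7, 0($t3) → $t7=M[112]=22
xor $t0, $t0, $t7 → $t0=14^22=24
add $t3, $t3, 4 → $t3=112+4=116
add $t2, $t2, 1 → $t2=3+1=4
cmp $t2, 6  (cmp 4,6)
blt body: taken
lw $t7, 0($t3) → $t7=M[116]=23
xor $t0, $t0, $t7 → $t0=24^23=15
add $t3, $t3, 4 → $t3=116+4=120
add $t2, $t2, 1 → $t2=4+1=5
cmp $t2, 6  (cmp 5,6)
blt body: taken
lw $t7, 0($t3) → $t7=M[120]=-1
xor $t0, $t0, $t7 → $t0=15^(-1)=-16
add $t3, $t3, 4 → $t3=120+4=124
add $t2, $t2, 1 → $t2=5+1=6
cmp $t2, 6  (cmp 6,6)
blt body: not taken
sw $t7, (112) → M[112]=-1
halt.
Total executed instructions: 42.

42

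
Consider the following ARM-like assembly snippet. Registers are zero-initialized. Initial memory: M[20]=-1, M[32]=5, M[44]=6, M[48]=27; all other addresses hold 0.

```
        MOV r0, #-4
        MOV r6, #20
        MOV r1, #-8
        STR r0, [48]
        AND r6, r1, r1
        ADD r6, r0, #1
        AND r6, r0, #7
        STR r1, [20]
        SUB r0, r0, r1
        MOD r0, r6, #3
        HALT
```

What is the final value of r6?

4

r0=-4
r6=20
r1=-8
STR r0, [48] → M[48]=-4
r6=(-8)&(-8)=-8
r6=(-4)+1=-3
r6=(-4)&7=4
STR r1, [20] → M[20]=-8
r0=(-4)-(-8)=4
r0=4%3=1
halt.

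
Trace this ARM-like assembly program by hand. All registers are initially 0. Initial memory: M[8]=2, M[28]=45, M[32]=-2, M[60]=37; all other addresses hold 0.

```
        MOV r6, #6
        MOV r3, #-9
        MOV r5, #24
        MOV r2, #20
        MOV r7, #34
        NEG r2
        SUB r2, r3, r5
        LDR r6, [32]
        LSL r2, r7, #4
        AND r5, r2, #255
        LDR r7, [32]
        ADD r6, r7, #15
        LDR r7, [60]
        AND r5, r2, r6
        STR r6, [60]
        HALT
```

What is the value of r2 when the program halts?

after MOV r6, #6: r6=6
after MOV r3, #-9: r3=-9
after MOV r5, #24: r5=24
after MOV r2, #20: r2=20
after MOV r7, #34: r7=34
after NEG r2: r2=-(20)=-20
after SUB r2, r3, r5: r2=(-9)-24=-33
after LDR r6, [32]: r6=M[32]=-2
after LSL r2, r7, #4: r2=34<<4=544
after AND r5, r2, #255: r5=544&255=32
after LDR r7, [32]: r7=M[32]=-2
after ADD r6, r7, #15: r6=(-2)+15=13
after LDR r7, [60]: r7=M[60]=37
after AND r5, r2, r6: r5=544&13=0
STR r6, [60] → M[60]=13
halt.

544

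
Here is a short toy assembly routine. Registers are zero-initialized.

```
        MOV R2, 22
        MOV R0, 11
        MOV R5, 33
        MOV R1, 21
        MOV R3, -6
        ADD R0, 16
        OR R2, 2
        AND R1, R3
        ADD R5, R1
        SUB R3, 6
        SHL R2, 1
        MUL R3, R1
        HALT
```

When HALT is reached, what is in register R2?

MOV R2, 22 → R2=22
MOV R0, 11 → R0=11
MOV R5, 33 → R5=33
MOV R1, 21 → R1=21
MOV R3, -6 → R3=-6
ADD R0, 16 → R0=11+16=27
OR R2, 2 → R2=22|2=22
AND R1, R3 → R1=21&(-6)=16
ADD R5, R1 → R5=33+16=49
SUB R3, 6 → R3=(-6)-6=-12
SHL R2, 1 → R2=22<<1=44
MUL R3, R1 → R3=(-12)*16=-192
halt.

44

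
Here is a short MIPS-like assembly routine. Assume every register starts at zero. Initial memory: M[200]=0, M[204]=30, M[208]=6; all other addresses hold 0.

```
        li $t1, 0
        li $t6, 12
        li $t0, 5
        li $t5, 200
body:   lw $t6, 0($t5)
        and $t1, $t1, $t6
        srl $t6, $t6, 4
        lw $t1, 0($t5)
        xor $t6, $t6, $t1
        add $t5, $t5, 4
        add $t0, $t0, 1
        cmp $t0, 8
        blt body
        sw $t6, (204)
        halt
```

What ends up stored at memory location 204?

6

after li $t1, 0: $t1=0
after li $t6, 12: $t6=12
after li $t0, 5: $t0=5
after li $t5, 200: $t5=200
after lw $t6, 0($t5): $t6=M[200]=0
after and $t1, $t1, $t6: $t1=0&0=0
after srl $t6, $t6, 4: $t6=0>>4=0
after lw $t1, 0($t5): $t1=M[200]=0
after xor $t6, $t6, $t1: $t6=0^0=0
after add $t5, $t5, 4: $t5=200+4=204
after add $t0, $t0, 1: $t0=5+1=6
cmp $t0, 8  (cmp 6,8)
blt body: taken
after lw $t6, 0($t5): $t6=M[204]=30
after and $t1, $t1, $t6: $t1=0&30=0
after srl $t6, $t6, 4: $t6=30>>4=1
after lw $t1, 0($t5): $t1=M[204]=30
after xor $t6, $t6, $t1: $t6=1^30=31
after add $t5, $t5, 4: $t5=204+4=208
after add $t0, $t0, 1: $t0=6+1=7
cmp $t0, 8  (cmp 7,8)
blt body: taken
after lw $t6, 0($t5): $t6=M[208]=6
after and $t1, $t1, $t6: $t1=30&6=6
after srl $t6, $t6, 4: $t6=6>>4=0
after lw $t1, 0($t5): $t1=M[208]=6
after xor $t6, $t6, $t1: $t6=0^6=6
after add $t5, $t5, 4: $t5=208+4=212
after add $t0, $t0, 1: $t0=7+1=8
cmp $t0, 8  (cmp 8,8)
blt body: not taken
sw $t6, (204) → M[204]=6
halt.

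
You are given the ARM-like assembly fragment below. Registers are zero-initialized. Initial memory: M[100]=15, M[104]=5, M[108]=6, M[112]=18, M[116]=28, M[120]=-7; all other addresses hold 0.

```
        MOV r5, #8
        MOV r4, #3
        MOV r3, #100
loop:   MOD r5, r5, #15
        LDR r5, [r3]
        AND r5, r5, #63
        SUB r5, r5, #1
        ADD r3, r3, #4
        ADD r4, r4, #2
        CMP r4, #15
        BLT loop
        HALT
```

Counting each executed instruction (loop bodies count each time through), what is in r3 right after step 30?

112

after MOV r5, #8: r5=8
after MOV r4, #3: r4=3
after MOV r3, #100: r3=100
after MOD r5, r5, #15: r5=8%15=8
after LDR r5, [r3]: r5=M[100]=15
after AND r5, r5, #63: r5=15&63=15
after SUB r5, r5, #1: r5=15-1=14
after ADD r3, r3, #4: r3=100+4=104
after ADD r4, r4, #2: r4=3+2=5
CMP r4, #15  (cmp 5,15)
BLT loop: taken
after MOD r5, r5, #15: r5=14%15=14
after LDR r5, [r3]: r5=M[104]=5
after AND r5, r5, #63: r5=5&63=5
after SUB r5, r5, #1: r5=5-1=4
after ADD r3, r3, #4: r3=104+4=108
after ADD r4, r4, #2: r4=5+2=7
CMP r4, #15  (cmp 7,15)
BLT loop: taken
after MOD r5, r5, #15: r5=4%15=4
after LDR r5, [r3]: r5=M[108]=6
after AND r5, r5, #63: r5=6&63=6
after SUB r5, r5, #1: r5=6-1=5
after ADD r3, r3, #4: r3=108+4=112
after ADD r4, r4, #2: r4=7+2=9
CMP r4, #15  (cmp 9,15)
BLT loop: taken
after MOD r5, r5, #15: r5=5%15=5
after LDR r5, [r3]: r5=M[112]=18
after AND r5, r5, #63: r5=18&63=18
After step 30: r3 = 112.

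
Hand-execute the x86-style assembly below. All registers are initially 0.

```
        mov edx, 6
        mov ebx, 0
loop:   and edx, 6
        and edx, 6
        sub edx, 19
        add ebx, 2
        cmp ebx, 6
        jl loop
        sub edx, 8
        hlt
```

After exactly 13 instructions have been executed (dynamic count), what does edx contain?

mov edx, 6 → edx=6
mov ebx, 0 → ebx=0
and edx, 6 → edx=6&6=6
and edx, 6 → edx=6&6=6
sub edx, 19 → edx=6-19=-13
add ebx, 2 → ebx=0+2=2
cmp ebx, 6  (cmp 2,6)
jl loop: taken
and edx, 6 → edx=(-13)&6=2
and edx, 6 → edx=2&6=2
sub edx, 19 → edx=2-19=-17
add ebx, 2 → ebx=2+2=4
cmp ebx, 6  (cmp 4,6)
After step 13: edx = -17.

-17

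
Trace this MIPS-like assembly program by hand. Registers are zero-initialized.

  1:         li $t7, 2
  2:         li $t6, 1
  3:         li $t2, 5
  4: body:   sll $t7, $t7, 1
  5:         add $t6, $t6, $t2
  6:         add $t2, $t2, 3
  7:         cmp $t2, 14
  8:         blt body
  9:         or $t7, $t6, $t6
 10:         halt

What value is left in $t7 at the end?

25

li $t7, 2 → $t7=2
li $t6, 1 → $t6=1
li $t2, 5 → $t2=5
sll $t7, $t7, 1 → $t7=2<<1=4
add $t6, $t6, $t2 → $t6=1+5=6
add $t2, $t2, 3 → $t2=5+3=8
cmp $t2, 14  (cmp 8,14)
blt body: taken
sll $t7, $t7, 1 → $t7=4<<1=8
add $t6, $t6, $t2 → $t6=6+8=14
add $t2, $t2, 3 → $t2=8+3=11
cmp $t2, 14  (cmp 11,14)
blt body: taken
sll $t7, $t7, 1 → $t7=8<<1=16
add $t6, $t6, $t2 → $t6=14+11=25
add $t2, $t2, 3 → $t2=11+3=14
cmp $t2, 14  (cmp 14,14)
blt body: not taken
or $t7, $t6, $t6 → $t7=25|25=25
halt.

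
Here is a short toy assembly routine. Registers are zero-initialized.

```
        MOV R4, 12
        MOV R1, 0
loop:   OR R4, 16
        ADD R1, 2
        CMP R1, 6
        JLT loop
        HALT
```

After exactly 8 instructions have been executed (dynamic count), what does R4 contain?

after MOV R4, 12: R4=12
after MOV R1, 0: R1=0
after OR R4, 16: R4=12|16=28
after ADD R1, 2: R1=0+2=2
CMP R1, 6  (cmp 2,6)
JLT loop: taken
after OR R4, 16: R4=28|16=28
after ADD R1, 2: R1=2+2=4
After step 8: R4 = 28.

28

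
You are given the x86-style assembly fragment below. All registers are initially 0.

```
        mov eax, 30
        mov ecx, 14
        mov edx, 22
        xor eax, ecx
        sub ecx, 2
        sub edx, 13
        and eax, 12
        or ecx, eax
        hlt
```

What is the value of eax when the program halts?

0

mov eax, 30 → eax=30
mov ecx, 14 → ecx=14
mov edx, 22 → edx=22
xor eax, ecx → eax=30^14=16
sub ecx, 2 → ecx=14-2=12
sub edx, 13 → edx=22-13=9
and eax, 12 → eax=16&12=0
or ecx, eax → ecx=12|0=12
halt.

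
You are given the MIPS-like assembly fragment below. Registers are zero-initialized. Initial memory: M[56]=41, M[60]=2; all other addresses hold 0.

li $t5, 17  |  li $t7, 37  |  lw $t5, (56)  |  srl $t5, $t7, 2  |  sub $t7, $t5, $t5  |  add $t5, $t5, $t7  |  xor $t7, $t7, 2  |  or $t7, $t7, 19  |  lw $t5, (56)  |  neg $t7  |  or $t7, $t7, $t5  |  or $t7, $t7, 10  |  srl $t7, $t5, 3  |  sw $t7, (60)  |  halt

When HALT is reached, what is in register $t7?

5

li $t5, 17 → $t5=17
li $t7, 37 → $t7=37
lw $t5, (56) → $t5=M[56]=41
srl $t5, $t7, 2 → $t5=37>>2=9
sub $t7, $t5, $t5 → $t7=9-9=0
add $t5, $t5, $t7 → $t5=9+0=9
xor $t7, $t7, 2 → $t7=0^2=2
or $t7, $t7, 19 → $t7=2|19=19
lw $t5, (56) → $t5=M[56]=41
neg $t7 → $t7=-(19)=-19
or $t7, $t7, $t5 → $t7=(-19)|41=-19
or $t7, $t7, 10 → $t7=(-19)|10=-17
srl $t7, $t5, 3 → $t7=41>>3=5
sw $t7, (60) → M[60]=5
halt.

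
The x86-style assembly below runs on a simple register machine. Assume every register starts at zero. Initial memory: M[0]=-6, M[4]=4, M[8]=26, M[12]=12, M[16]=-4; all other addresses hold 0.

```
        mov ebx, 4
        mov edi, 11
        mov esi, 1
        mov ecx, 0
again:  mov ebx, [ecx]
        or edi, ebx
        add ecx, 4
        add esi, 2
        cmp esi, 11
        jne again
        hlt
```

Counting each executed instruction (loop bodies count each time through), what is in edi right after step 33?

after mov ebx, 4: ebx=4
after mov edi, 11: edi=11
after mov esi, 1: esi=1
after mov ecx, 0: ecx=0
after mov ebx, [ecx]: ebx=M[0]=-6
after or edi, ebx: edi=11|(-6)=-5
after add ecx, 4: ecx=0+4=4
after add esi, 2: esi=1+2=3
cmp esi, 11  (cmp 3,11)
jne again: taken
after mov ebx, [ecx]: ebx=M[4]=4
after or edi, ebx: edi=(-5)|4=-1
after add ecx, 4: ecx=4+4=8
after add esi, 2: esi=3+2=5
cmp esi, 11  (cmp 5,11)
jne again: taken
after mov ebx, [ecx]: ebx=M[8]=26
after or edi, ebx: edi=(-1)|26=-1
after add ecx, 4: ecx=8+4=12
after add esi, 2: esi=5+2=7
cmp esi, 11  (cmp 7,11)
jne again: taken
after mov ebx, [ecx]: ebx=M[12]=12
after or edi, ebx: edi=(-1)|12=-1
after add ecx, 4: ecx=12+4=16
after add esi, 2: esi=7+2=9
cmp esi, 11  (cmp 9,11)
jne again: taken
after mov ebx, [ecx]: ebx=M[16]=-4
after or edi, ebx: edi=(-1)|(-4)=-1
after add ecx, 4: ecx=16+4=20
after add esi, 2: esi=9+2=11
cmp esi, 11  (cmp 11,11)
After step 33: edi = -1.

-1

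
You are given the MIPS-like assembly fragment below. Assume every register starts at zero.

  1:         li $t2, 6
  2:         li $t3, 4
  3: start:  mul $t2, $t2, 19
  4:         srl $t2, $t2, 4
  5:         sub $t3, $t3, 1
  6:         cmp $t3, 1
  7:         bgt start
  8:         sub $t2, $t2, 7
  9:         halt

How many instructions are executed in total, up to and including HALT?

19

after li $t2, 6: $t2=6
after li $t3, 4: $t3=4
after mul $t2, $t2, 19: $t2=6*19=114
after srl $t2, $t2, 4: $t2=114>>4=7
after sub $t3, $t3, 1: $t3=4-1=3
cmp $t3, 1  (cmp 3,1)
bgt start: taken
after mul $t2, $t2, 19: $t2=7*19=133
after srl $t2, $t2, 4: $t2=133>>4=8
after sub $t3, $t3, 1: $t3=3-1=2
cmp $t3, 1  (cmp 2,1)
bgt start: taken
after mul $t2, $t2, 19: $t2=8*19=152
after srl $t2, $t2, 4: $t2=152>>4=9
after sub $t3, $t3, 1: $t3=2-1=1
cmp $t3, 1  (cmp 1,1)
bgt start: not taken
after sub $t2, $t2, 7: $t2=9-7=2
halt.
Total executed instructions: 19.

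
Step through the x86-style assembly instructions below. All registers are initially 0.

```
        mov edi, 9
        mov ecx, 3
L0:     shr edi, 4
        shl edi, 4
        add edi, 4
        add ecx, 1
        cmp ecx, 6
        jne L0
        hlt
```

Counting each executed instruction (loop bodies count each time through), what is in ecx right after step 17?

mov edi, 9 → edi=9
mov ecx, 3 → ecx=3
shr edi, 4 → edi=9>>4=0
shl edi, 4 → edi=0<<4=0
add edi, 4 → edi=0+4=4
add ecx, 1 → ecx=3+1=4
cmp ecx, 6  (cmp 4,6)
jne L0: taken
shr edi, 4 → edi=4>>4=0
shl edi, 4 → edi=0<<4=0
add edi, 4 → edi=0+4=4
add ecx, 1 → ecx=4+1=5
cmp ecx, 6  (cmp 5,6)
jne L0: taken
shr edi, 4 → edi=4>>4=0
shl edi, 4 → edi=0<<4=0
add edi, 4 → edi=0+4=4
After step 17: ecx = 5.

5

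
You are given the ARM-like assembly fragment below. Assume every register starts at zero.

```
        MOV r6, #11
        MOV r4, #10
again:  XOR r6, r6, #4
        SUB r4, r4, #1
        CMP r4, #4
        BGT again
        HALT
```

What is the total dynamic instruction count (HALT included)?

MOV r6, #11 → r6=11
MOV r4, #10 → r4=10
XOR r6, r6, #4 → r6=11^4=15
SUB r4, r4, #1 → r4=10-1=9
CMP r4, #4  (cmp 9,4)
BGT again: taken
XOR r6, r6, #4 → r6=15^4=11
SUB r4, r4, #1 → r4=9-1=8
CMP r4, #4  (cmp 8,4)
BGT again: taken
XOR r6, r6, #4 → r6=11^4=15
SUB r4, r4, #1 → r4=8-1=7
CMP r4, #4  (cmp 7,4)
BGT again: taken
XOR r6, r6, #4 → r6=15^4=11
SUB r4, r4, #1 → r4=7-1=6
CMP r4, #4  (cmp 6,4)
BGT again: taken
XOR r6, r6, #4 → r6=11^4=15
SUB r4, r4, #1 → r4=6-1=5
CMP r4, #4  (cmp 5,4)
BGT again: taken
XOR r6, r6, #4 → r6=15^4=11
SUB r4, r4, #1 → r4=5-1=4
CMP r4, #4  (cmp 4,4)
BGT again: not taken
halt.
Total executed instructions: 27.

27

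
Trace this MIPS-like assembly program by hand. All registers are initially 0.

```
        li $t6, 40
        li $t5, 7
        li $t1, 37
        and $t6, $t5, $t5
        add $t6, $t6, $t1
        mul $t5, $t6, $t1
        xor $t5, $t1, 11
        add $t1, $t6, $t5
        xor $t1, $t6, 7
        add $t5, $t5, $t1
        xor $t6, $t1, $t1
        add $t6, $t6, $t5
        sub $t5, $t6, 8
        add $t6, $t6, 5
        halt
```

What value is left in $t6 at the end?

94

after li $t6, 40: $t6=40
after li $t5, 7: $t5=7
after li $t1, 37: $t1=37
after and $t6, $t5, $t5: $t6=7&7=7
after add $t6, $t6, $t1: $t6=7+37=44
after mul $t5, $t6, $t1: $t5=44*37=1628
after xor $t5, $t1, 11: $t5=37^11=46
after add $t1, $t6, $t5: $t1=44+46=90
after xor $t1, $t6, 7: $t1=44^7=43
after add $t5, $t5, $t1: $t5=46+43=89
after xor $t6, $t1, $t1: $t6=43^43=0
after add $t6, $t6, $t5: $t6=0+89=89
after sub $t5, $t6, 8: $t5=89-8=81
after add $t6, $t6, 5: $t6=89+5=94
halt.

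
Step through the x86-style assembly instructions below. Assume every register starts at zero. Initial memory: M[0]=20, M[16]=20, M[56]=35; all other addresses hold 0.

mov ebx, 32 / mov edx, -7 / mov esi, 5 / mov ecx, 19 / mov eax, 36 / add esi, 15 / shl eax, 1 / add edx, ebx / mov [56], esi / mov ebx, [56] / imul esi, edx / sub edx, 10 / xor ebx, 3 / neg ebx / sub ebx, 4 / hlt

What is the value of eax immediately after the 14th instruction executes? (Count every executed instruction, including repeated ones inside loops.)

after mov ebx, 32: ebx=32
after mov edx, -7: edx=-7
after mov esi, 5: esi=5
after mov ecx, 19: ecx=19
after mov eax, 36: eax=36
after add esi, 15: esi=5+15=20
after shl eax, 1: eax=36<<1=72
after add edx, ebx: edx=(-7)+32=25
mov [56], esi → M[56]=20
after mov ebx, [56]: ebx=M[56]=20
after imul esi, edx: esi=20*25=500
after sub edx, 10: edx=25-10=15
after xor ebx, 3: ebx=20^3=23
after neg ebx: ebx=-(23)=-23
After step 14: eax = 72.

72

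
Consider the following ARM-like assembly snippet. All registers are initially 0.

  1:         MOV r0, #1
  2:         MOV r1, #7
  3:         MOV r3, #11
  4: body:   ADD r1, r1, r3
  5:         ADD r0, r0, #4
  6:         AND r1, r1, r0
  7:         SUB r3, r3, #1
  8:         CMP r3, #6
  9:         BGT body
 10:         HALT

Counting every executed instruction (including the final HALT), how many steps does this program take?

MOV r0, #1 → r0=1
MOV r1, #7 → r1=7
MOV r3, #11 → r3=11
ADD r1, r1, r3 → r1=7+11=18
ADD r0, r0, #4 → r0=1+4=5
AND r1, r1, r0 → r1=18&5=0
SUB r3, r3, #1 → r3=11-1=10
CMP r3, #6  (cmp 10,6)
BGT body: taken
ADD r1, r1, r3 → r1=0+10=10
ADD r0, r0, #4 → r0=5+4=9
AND r1, r1, r0 → r1=10&9=8
SUB r3, r3, #1 → r3=10-1=9
CMP r3, #6  (cmp 9,6)
BGT body: taken
ADD r1, r1, r3 → r1=8+9=17
ADD r0, r0, #4 → r0=9+4=13
AND r1, r1, r0 → r1=17&13=1
SUB r3, r3, #1 → r3=9-1=8
CMP r3, #6  (cmp 8,6)
BGT body: taken
ADD r1, r1, r3 → r1=1+8=9
ADD r0, r0, #4 → r0=13+4=17
AND r1, r1, r0 → r1=9&17=1
SUB r3, r3, #1 → r3=8-1=7
CMP r3, #6  (cmp 7,6)
BGT body: taken
ADD r1, r1, r3 → r1=1+7=8
ADD r0, r0, #4 → r0=17+4=21
AND r1, r1, r0 → r1=8&21=0
SUB r3, r3, #1 → r3=7-1=6
CMP r3, #6  (cmp 6,6)
BGT body: not taken
halt.
Total executed instructions: 34.

34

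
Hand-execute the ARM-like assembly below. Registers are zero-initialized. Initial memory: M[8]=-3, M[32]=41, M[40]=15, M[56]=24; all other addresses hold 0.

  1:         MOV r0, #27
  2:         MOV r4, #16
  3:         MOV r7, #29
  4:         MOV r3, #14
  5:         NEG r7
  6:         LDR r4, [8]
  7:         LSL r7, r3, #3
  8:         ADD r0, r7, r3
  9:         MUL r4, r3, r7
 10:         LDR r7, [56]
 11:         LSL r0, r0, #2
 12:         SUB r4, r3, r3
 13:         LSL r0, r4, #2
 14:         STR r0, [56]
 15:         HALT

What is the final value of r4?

0

MOV r0, #27 → r0=27
MOV r4, #16 → r4=16
MOV r7, #29 → r7=29
MOV r3, #14 → r3=14
NEG r7 → r7=-(29)=-29
LDR r4, [8] → r4=M[8]=-3
LSL r7, r3, #3 → r7=14<<3=112
ADD r0, r7, r3 → r0=112+14=126
MUL r4, r3, r7 → r4=14*112=1568
LDR r7, [56] → r7=M[56]=24
LSL r0, r0, #2 → r0=126<<2=504
SUB r4, r3, r3 → r4=14-14=0
LSL r0, r4, #2 → r0=0<<2=0
STR r0, [56] → M[56]=0
halt.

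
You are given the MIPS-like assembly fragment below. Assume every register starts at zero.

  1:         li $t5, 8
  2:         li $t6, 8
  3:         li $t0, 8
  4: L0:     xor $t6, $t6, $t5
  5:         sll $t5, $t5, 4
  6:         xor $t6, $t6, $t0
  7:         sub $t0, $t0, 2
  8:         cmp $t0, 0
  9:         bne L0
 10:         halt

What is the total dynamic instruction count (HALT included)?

28

after li $t5, 8: $t5=8
after li $t6, 8: $t6=8
after li $t0, 8: $t0=8
after xor $t6, $t6, $t5: $t6=8^8=0
after sll $t5, $t5, 4: $t5=8<<4=128
after xor $t6, $t6, $t0: $t6=0^8=8
after sub $t0, $t0, 2: $t0=8-2=6
cmp $t0, 0  (cmp 6,0)
bne L0: taken
after xor $t6, $t6, $t5: $t6=8^128=136
after sll $t5, $t5, 4: $t5=128<<4=2048
after xor $t6, $t6, $t0: $t6=136^6=142
after sub $t0, $t0, 2: $t0=6-2=4
cmp $t0, 0  (cmp 4,0)
bne L0: taken
after xor $t6, $t6, $t5: $t6=142^2048=2190
after sll $t5, $t5, 4: $t5=2048<<4=32768
after xor $t6, $t6, $t0: $t6=2190^4=2186
after sub $t0, $t0, 2: $t0=4-2=2
cmp $t0, 0  (cmp 2,0)
bne L0: taken
after xor $t6, $t6, $t5: $t6=2186^32768=34954
after sll $t5, $t5, 4: $t5=32768<<4=524288
after xor $t6, $t6, $t0: $t6=34954^2=34952
after sub $t0, $t0, 2: $t0=2-2=0
cmp $t0, 0  (cmp 0,0)
bne L0: not taken
halt.
Total executed instructions: 28.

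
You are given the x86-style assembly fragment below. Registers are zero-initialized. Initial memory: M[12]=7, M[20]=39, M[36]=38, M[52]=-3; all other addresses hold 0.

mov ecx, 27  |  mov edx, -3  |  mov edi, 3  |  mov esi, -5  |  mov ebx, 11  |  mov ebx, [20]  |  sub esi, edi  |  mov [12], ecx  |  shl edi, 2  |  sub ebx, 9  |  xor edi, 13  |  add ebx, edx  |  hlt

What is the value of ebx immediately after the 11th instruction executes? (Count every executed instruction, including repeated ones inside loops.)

30

mov ecx, 27 → ecx=27
mov edx, -3 → edx=-3
mov edi, 3 → edi=3
mov esi, -5 → esi=-5
mov ebx, 11 → ebx=11
mov ebx, [20] → ebx=M[20]=39
sub esi, edi → esi=(-5)-3=-8
mov [12], ecx → M[12]=27
shl edi, 2 → edi=3<<2=12
sub ebx, 9 → ebx=39-9=30
xor edi, 13 → edi=12^13=1
After step 11: ebx = 30.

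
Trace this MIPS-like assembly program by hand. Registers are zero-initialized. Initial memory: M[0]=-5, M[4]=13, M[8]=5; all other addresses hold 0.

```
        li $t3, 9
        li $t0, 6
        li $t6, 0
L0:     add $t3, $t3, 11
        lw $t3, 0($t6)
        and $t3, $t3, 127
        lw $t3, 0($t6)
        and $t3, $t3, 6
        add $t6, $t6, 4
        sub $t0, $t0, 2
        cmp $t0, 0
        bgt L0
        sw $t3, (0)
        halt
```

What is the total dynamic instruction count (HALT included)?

$t3=9
$t0=6
$t6=0
$t3=9+11=20
$t3=M[0]=-5
$t3=(-5)&127=123
$t3=M[0]=-5
$t3=(-5)&6=2
$t6=0+4=4
$t0=6-2=4
cmp $t0, 0  (cmp 4,0)
bgt L0: taken
$t3=2+11=13
$t3=M[4]=13
$t3=13&127=13
$t3=M[4]=13
$t3=13&6=4
$t6=4+4=8
$t0=4-2=2
cmp $t0, 0  (cmp 2,0)
bgt L0: taken
$t3=4+11=15
$t3=M[8]=5
$t3=5&127=5
$t3=M[8]=5
$t3=5&6=4
$t6=8+4=12
$t0=2-2=0
cmp $t0, 0  (cmp 0,0)
bgt L0: not taken
sw $t3, (0) → M[0]=4
halt.
Total executed instructions: 32.

32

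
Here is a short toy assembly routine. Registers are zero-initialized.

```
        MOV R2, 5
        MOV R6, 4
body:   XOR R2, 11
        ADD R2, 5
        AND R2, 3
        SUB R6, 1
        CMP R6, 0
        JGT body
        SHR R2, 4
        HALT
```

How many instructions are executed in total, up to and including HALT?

R2=5
R6=4
R2=5^11=14
R2=14+5=19
R2=19&3=3
R6=4-1=3
CMP R6, 0  (cmp 3,0)
JGT body: taken
R2=3^11=8
R2=8+5=13
R2=13&3=1
R6=3-1=2
CMP R6, 0  (cmp 2,0)
JGT body: taken
R2=1^11=10
R2=10+5=15
R2=15&3=3
R6=2-1=1
CMP R6, 0  (cmp 1,0)
JGT body: taken
R2=3^11=8
R2=8+5=13
R2=13&3=1
R6=1-1=0
CMP R6, 0  (cmp 0,0)
JGT body: not taken
R2=1>>4=0
halt.
Total executed instructions: 28.

28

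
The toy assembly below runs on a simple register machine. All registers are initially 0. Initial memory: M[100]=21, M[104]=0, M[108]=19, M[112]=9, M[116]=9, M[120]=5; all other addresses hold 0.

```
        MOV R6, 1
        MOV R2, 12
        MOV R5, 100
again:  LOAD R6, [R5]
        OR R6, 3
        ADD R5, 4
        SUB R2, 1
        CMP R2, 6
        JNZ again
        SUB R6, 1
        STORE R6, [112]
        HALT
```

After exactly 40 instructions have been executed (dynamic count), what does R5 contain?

MOV R6, 1 → R6=1
MOV R2, 12 → R2=12
MOV R5, 100 → R5=100
LOAD R6, [R5] → R6=M[100]=21
OR R6, 3 → R6=21|3=23
ADD R5, 4 → R5=100+4=104
SUB R2, 1 → R2=12-1=11
CMP R2, 6  (cmp 11,6)
JNZ again: taken
LOAD R6, [R5] → R6=M[104]=0
OR R6, 3 → R6=0|3=3
ADD R5, 4 → R5=104+4=108
SUB R2, 1 → R2=11-1=10
CMP R2, 6  (cmp 10,6)
JNZ again: taken
LOAD R6, [R5] → R6=M[108]=19
OR R6, 3 → R6=19|3=19
ADD R5, 4 → R5=108+4=112
SUB R2, 1 → R2=10-1=9
CMP R2, 6  (cmp 9,6)
JNZ again: taken
LOAD R6, [R5] → R6=M[112]=9
OR R6, 3 → R6=9|3=11
ADD R5, 4 → R5=112+4=116
SUB R2, 1 → R2=9-1=8
CMP R2, 6  (cmp 8,6)
JNZ again: taken
LOAD R6, [R5] → R6=M[116]=9
OR R6, 3 → R6=9|3=11
ADD R5, 4 → R5=116+4=120
SUB R2, 1 → R2=8-1=7
CMP R2, 6  (cmp 7,6)
JNZ again: taken
LOAD R6, [R5] → R6=M[120]=5
OR R6, 3 → R6=5|3=7
ADD R5, 4 → R5=120+4=124
SUB R2, 1 → R2=7-1=6
CMP R2, 6  (cmp 6,6)
JNZ again: not taken
SUB R6, 1 → R6=7-1=6
After step 40: R5 = 124.

124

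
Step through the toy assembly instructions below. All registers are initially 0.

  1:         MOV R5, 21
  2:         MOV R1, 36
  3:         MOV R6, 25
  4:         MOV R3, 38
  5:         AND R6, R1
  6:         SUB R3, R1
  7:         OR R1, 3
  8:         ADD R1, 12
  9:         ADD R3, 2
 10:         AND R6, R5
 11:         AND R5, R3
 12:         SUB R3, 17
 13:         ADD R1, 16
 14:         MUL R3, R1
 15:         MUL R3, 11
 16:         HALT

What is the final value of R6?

MOV R5, 21 → R5=21
MOV R1, 36 → R1=36
MOV R6, 25 → R6=25
MOV R3, 38 → R3=38
AND R6, R1 → R6=25&36=0
SUB R3, R1 → R3=38-36=2
OR R1, 3 → R1=36|3=39
ADD R1, 12 → R1=39+12=51
ADD R3, 2 → R3=2+2=4
AND R6, R5 → R6=0&21=0
AND R5, R3 → R5=21&4=4
SUB R3, 17 → R3=4-17=-13
ADD R1, 16 → R1=51+16=67
MUL R3, R1 → R3=(-13)*67=-871
MUL R3, 11 → R3=(-871)*11=-9581
halt.

0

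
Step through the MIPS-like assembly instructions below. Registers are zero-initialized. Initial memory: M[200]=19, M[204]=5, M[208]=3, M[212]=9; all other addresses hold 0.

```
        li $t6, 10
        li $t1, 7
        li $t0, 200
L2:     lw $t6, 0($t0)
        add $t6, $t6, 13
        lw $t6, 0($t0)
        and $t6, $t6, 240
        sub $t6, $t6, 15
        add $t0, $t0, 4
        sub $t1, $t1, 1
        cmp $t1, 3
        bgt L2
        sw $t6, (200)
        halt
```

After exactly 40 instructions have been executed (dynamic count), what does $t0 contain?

216

$t6=10
$t1=7
$t0=200
$t6=M[200]=19
$t6=19+13=32
$t6=M[200]=19
$t6=19&240=16
$t6=16-15=1
$t0=200+4=204
$t1=7-1=6
cmp $t1, 3  (cmp 6,3)
bgt L2: taken
$t6=M[204]=5
$t6=5+13=18
$t6=M[204]=5
$t6=5&240=0
$t6=0-15=-15
$t0=204+4=208
$t1=6-1=5
cmp $t1, 3  (cmp 5,3)
bgt L2: taken
$t6=M[208]=3
$t6=3+13=16
$t6=M[208]=3
$t6=3&240=0
$t6=0-15=-15
$t0=208+4=212
$t1=5-1=4
cmp $t1, 3  (cmp 4,3)
bgt L2: taken
$t6=M[212]=9
$t6=9+13=22
$t6=M[212]=9
$t6=9&240=0
$t6=0-15=-15
$t0=212+4=216
$t1=4-1=3
cmp $t1, 3  (cmp 3,3)
bgt L2: not taken
sw $t6, (200) → M[200]=-15
After step 40: $t0 = 216.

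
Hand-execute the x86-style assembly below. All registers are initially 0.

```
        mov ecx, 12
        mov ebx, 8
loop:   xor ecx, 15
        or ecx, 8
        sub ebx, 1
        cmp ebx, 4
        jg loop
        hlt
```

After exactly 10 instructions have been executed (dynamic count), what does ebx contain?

ecx=12
ebx=8
ecx=12^15=3
ecx=3|8=11
ebx=8-1=7
cmp ebx, 4  (cmp 7,4)
jg loop: taken
ecx=11^15=4
ecx=4|8=12
ebx=7-1=6
After step 10: ebx = 6.

6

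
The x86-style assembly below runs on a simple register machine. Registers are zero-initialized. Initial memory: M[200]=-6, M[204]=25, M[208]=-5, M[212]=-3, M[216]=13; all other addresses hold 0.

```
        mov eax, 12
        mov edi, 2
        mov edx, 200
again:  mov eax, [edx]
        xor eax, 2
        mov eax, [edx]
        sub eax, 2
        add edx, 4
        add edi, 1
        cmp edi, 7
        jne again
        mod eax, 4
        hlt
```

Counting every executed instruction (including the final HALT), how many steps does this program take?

after mov eax, 12: eax=12
after mov edi, 2: edi=2
after mov edx, 200: edx=200
after mov eax, [edx]: eax=M[200]=-6
after xor eax, 2: eax=(-6)^2=-8
after mov eax, [edx]: eax=M[200]=-6
after sub eax, 2: eax=(-6)-2=-8
after add edx, 4: edx=200+4=204
after add edi, 1: edi=2+1=3
cmp edi, 7  (cmp 3,7)
jne again: taken
after mov eax, [edx]: eax=M[204]=25
after xor eax, 2: eax=25^2=27
after mov eax, [edx]: eax=M[204]=25
after sub eax, 2: eax=25-2=23
after add edx, 4: edx=204+4=208
after add edi, 1: edi=3+1=4
cmp edi, 7  (cmp 4,7)
jne again: taken
after mov eax, [edx]: eax=M[208]=-5
after xor eax, 2: eax=(-5)^2=-7
after mov eax, [edx]: eax=M[208]=-5
after sub eax, 2: eax=(-5)-2=-7
after add edx, 4: edx=208+4=212
after add edi, 1: edi=4+1=5
cmp edi, 7  (cmp 5,7)
jne again: taken
after mov eax, [edx]: eax=M[212]=-3
after xor eax, 2: eax=(-3)^2=-1
after mov eax, [edx]: eax=M[212]=-3
after sub eax, 2: eax=(-3)-2=-5
after add edx, 4: edx=212+4=216
after add edi, 1: edi=5+1=6
cmp edi, 7  (cmp 6,7)
jne again: taken
after mov eax, [edx]: eax=M[216]=13
after xor eax, 2: eax=13^2=15
after mov eax, [edx]: eax=M[216]=13
after sub eax, 2: eax=13-2=11
after add edx, 4: edx=216+4=220
after add edi, 1: edi=6+1=7
cmp edi, 7  (cmp 7,7)
jne again: not taken
after mod eax, 4: eax=11%4=3
halt.
Total executed instructions: 45.

45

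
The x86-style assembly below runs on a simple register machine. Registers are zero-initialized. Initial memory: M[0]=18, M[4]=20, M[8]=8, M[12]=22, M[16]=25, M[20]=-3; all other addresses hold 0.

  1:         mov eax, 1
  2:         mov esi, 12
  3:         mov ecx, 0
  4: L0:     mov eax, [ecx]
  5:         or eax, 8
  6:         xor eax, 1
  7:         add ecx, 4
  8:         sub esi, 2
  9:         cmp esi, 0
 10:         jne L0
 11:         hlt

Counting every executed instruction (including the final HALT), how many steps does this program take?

46

after mov eax, 1: eax=1
after mov esi, 12: esi=12
after mov ecx, 0: ecx=0
after mov eax, [ecx]: eax=M[0]=18
after or eax, 8: eax=18|8=26
after xor eax, 1: eax=26^1=27
after add ecx, 4: ecx=0+4=4
after sub esi, 2: esi=12-2=10
cmp esi, 0  (cmp 10,0)
jne L0: taken
after mov eax, [ecx]: eax=M[4]=20
after or eax, 8: eax=20|8=28
after xor eax, 1: eax=28^1=29
after add ecx, 4: ecx=4+4=8
after sub esi, 2: esi=10-2=8
cmp esi, 0  (cmp 8,0)
jne L0: taken
after mov eax, [ecx]: eax=M[8]=8
after or eax, 8: eax=8|8=8
after xor eax, 1: eax=8^1=9
after add ecx, 4: ecx=8+4=12
after sub esi, 2: esi=8-2=6
cmp esi, 0  (cmp 6,0)
jne L0: taken
after mov eax, [ecx]: eax=M[12]=22
after or eax, 8: eax=22|8=30
after xor eax, 1: eax=30^1=31
after add ecx, 4: ecx=12+4=16
after sub esi, 2: esi=6-2=4
cmp esi, 0  (cmp 4,0)
jne L0: taken
after mov eax, [ecx]: eax=M[16]=25
after or eax, 8: eax=25|8=25
after xor eax, 1: eax=25^1=24
after add ecx, 4: ecx=16+4=20
after sub esi, 2: esi=4-2=2
cmp esi, 0  (cmp 2,0)
jne L0: taken
after mov eax, [ecx]: eax=M[20]=-3
after or eax, 8: eax=(-3)|8=-3
after xor eax, 1: eax=(-3)^1=-4
after add ecx, 4: ecx=20+4=24
after sub esi, 2: esi=2-2=0
cmp esi, 0  (cmp 0,0)
jne L0: not taken
halt.
Total executed instructions: 46.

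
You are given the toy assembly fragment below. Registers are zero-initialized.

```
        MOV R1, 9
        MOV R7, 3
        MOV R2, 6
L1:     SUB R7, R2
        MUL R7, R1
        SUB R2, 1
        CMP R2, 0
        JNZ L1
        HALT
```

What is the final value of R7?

-1918170

R1=9
R7=3
R2=6
R7=3-6=-3
R7=(-3)*9=-27
R2=6-1=5
CMP R2, 0  (cmp 5,0)
JNZ L1: taken
R7=(-27)-5=-32
R7=(-32)*9=-288
R2=5-1=4
CMP R2, 0  (cmp 4,0)
JNZ L1: taken
R7=(-288)-4=-292
R7=(-292)*9=-2628
R2=4-1=3
CMP R2, 0  (cmp 3,0)
JNZ L1: taken
R7=(-2628)-3=-2631
R7=(-2631)*9=-23679
R2=3-1=2
CMP R2, 0  (cmp 2,0)
JNZ L1: taken
R7=(-23679)-2=-23681
R7=(-23681)*9=-213129
R2=2-1=1
CMP R2, 0  (cmp 1,0)
JNZ L1: taken
R7=(-213129)-1=-213130
R7=(-213130)*9=-1918170
R2=1-1=0
CMP R2, 0  (cmp 0,0)
JNZ L1: not taken
halt.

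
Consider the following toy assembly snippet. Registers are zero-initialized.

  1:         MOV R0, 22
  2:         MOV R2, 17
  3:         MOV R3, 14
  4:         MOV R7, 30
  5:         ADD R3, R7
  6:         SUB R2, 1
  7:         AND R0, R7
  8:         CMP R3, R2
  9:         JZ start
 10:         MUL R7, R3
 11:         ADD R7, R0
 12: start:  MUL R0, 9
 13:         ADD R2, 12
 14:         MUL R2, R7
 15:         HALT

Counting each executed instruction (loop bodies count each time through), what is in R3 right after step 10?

44

after MOV R0, 22: R0=22
after MOV R2, 17: R2=17
after MOV R3, 14: R3=14
after MOV R7, 30: R7=30
after ADD R3, R7: R3=14+30=44
after SUB R2, 1: R2=17-1=16
after AND R0, R7: R0=22&30=22
CMP R3, R2  (cmp 44,16)
JZ start: not taken
after MUL R7, R3: R7=30*44=1320
After step 10: R3 = 44.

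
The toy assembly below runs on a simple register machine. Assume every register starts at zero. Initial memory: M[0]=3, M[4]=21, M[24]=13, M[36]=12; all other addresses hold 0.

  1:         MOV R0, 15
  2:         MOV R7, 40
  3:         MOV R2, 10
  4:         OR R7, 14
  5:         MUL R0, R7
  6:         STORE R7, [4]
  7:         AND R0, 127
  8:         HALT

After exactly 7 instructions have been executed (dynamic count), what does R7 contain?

46

R0=15
R7=40
R2=10
R7=40|14=46
R0=15*46=690
STORE R7, [4] → M[4]=46
R0=690&127=50
After step 7: R7 = 46.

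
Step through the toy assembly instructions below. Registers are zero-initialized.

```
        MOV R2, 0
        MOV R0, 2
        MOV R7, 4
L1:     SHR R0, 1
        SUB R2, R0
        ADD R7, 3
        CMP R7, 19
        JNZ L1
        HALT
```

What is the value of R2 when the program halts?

MOV R2, 0 → R2=0
MOV R0, 2 → R0=2
MOV R7, 4 → R7=4
SHR R0, 1 → R0=2>>1=1
SUB R2, R0 → R2=0-1=-1
ADD R7, 3 → R7=4+3=7
CMP R7, 19  (cmp 7,19)
JNZ L1: taken
SHR R0, 1 → R0=1>>1=0
SUB R2, R0 → R2=(-1)-0=-1
ADD R7, 3 → R7=7+3=10
CMP R7, 19  (cmp 10,19)
JNZ L1: taken
SHR R0, 1 → R0=0>>1=0
SUB R2, R0 → R2=(-1)-0=-1
ADD R7, 3 → R7=10+3=13
CMP R7, 19  (cmp 13,19)
JNZ L1: taken
SHR R0, 1 → R0=0>>1=0
SUB R2, R0 → R2=(-1)-0=-1
ADD R7, 3 → R7=13+3=16
CMP R7, 19  (cmp 16,19)
JNZ L1: taken
SHR R0, 1 → R0=0>>1=0
SUB R2, R0 → R2=(-1)-0=-1
ADD R7, 3 → R7=16+3=19
CMP R7, 19  (cmp 19,19)
JNZ L1: not taken
halt.

-1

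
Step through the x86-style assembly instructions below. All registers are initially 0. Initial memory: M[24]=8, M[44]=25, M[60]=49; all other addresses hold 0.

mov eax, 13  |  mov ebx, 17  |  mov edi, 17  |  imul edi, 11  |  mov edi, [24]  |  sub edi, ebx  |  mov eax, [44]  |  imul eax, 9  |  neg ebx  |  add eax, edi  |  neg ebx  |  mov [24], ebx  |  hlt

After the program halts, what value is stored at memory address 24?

17

after mov eax, 13: eax=13
after mov ebx, 17: ebx=17
after mov edi, 17: edi=17
after imul edi, 11: edi=17*11=187
after mov edi, [24]: edi=M[24]=8
after sub edi, ebx: edi=8-17=-9
after mov eax, [44]: eax=M[44]=25
after imul eax, 9: eax=25*9=225
after neg ebx: ebx=-(17)=-17
after add eax, edi: eax=225+(-9)=216
after neg ebx: ebx=-(-17)=17
mov [24], ebx → M[24]=17
halt.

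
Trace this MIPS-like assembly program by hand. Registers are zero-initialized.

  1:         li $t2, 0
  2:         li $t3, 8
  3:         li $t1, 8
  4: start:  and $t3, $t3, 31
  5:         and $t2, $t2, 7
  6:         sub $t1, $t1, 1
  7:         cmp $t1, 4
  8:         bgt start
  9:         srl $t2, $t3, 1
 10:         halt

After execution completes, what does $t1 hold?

4

li $t2, 0 → $t2=0
li $t3, 8 → $t3=8
li $t1, 8 → $t1=8
and $t3, $t3, 31 → $t3=8&31=8
and $t2, $t2, 7 → $t2=0&7=0
sub $t1, $t1, 1 → $t1=8-1=7
cmp $t1, 4  (cmp 7,4)
bgt start: taken
and $t3, $t3, 31 → $t3=8&31=8
and $t2, $t2, 7 → $t2=0&7=0
sub $t1, $t1, 1 → $t1=7-1=6
cmp $t1, 4  (cmp 6,4)
bgt start: taken
and $t3, $t3, 31 → $t3=8&31=8
and $t2, $t2, 7 → $t2=0&7=0
sub $t1, $t1, 1 → $t1=6-1=5
cmp $t1, 4  (cmp 5,4)
bgt start: taken
and $t3, $t3, 31 → $t3=8&31=8
and $t2, $t2, 7 → $t2=0&7=0
sub $t1, $t1, 1 → $t1=5-1=4
cmp $t1, 4  (cmp 4,4)
bgt start: not taken
srl $t2, $t3, 1 → $t2=8>>1=4
halt.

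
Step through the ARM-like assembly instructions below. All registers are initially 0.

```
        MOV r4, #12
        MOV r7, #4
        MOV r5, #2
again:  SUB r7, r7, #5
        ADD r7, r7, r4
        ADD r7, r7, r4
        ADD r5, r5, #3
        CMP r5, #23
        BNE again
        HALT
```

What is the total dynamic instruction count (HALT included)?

46

after MOV r4, #12: r4=12
after MOV r7, #4: r7=4
after MOV r5, #2: r5=2
after SUB r7, r7, #5: r7=4-5=-1
after ADD r7, r7, r4: r7=(-1)+12=11
after ADD r7, r7, r4: r7=11+12=23
after ADD r5, r5, #3: r5=2+3=5
CMP r5, #23  (cmp 5,23)
BNE again: taken
after SUB r7, r7, #5: r7=23-5=18
after ADD r7, r7, r4: r7=18+12=30
after ADD r7, r7, r4: r7=30+12=42
after ADD r5, r5, #3: r5=5+3=8
CMP r5, #23  (cmp 8,23)
BNE again: taken
after SUB r7, r7, #5: r7=42-5=37
after ADD r7, r7, r4: r7=37+12=49
after ADD r7, r7, r4: r7=49+12=61
after ADD r5, r5, #3: r5=8+3=11
CMP r5, #23  (cmp 11,23)
BNE again: taken
after SUB r7, r7, #5: r7=61-5=56
after ADD r7, r7, r4: r7=56+12=68
after ADD r7, r7, r4: r7=68+12=80
after ADD r5, r5, #3: r5=11+3=14
CMP r5, #23  (cmp 14,23)
BNE again: taken
after SUB r7, r7, #5: r7=80-5=75
after ADD r7, r7, r4: r7=75+12=87
after ADD r7, r7, r4: r7=87+12=99
after ADD r5, r5, #3: r5=14+3=17
CMP r5, #23  (cmp 17,23)
BNE again: taken
after SUB r7, r7, #5: r7=99-5=94
after ADD r7, r7, r4: r7=94+12=106
after ADD r7, r7, r4: r7=106+12=118
after ADD r5, r5, #3: r5=17+3=20
CMP r5, #23  (cmp 20,23)
BNE again: taken
after SUB r7, r7, #5: r7=118-5=113
after ADD r7, r7, r4: r7=113+12=125
after ADD r7, r7, r4: r7=125+12=137
after ADD r5, r5, #3: r5=20+3=23
CMP r5, #23  (cmp 23,23)
BNE again: not taken
halt.
Total executed instructions: 46.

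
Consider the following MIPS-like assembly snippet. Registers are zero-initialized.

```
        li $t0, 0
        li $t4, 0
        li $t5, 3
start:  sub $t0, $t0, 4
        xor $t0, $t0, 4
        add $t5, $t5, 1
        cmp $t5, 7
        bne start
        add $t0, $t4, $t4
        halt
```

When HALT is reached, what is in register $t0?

0

after li $t0, 0: $t0=0
after li $t4, 0: $t4=0
after li $t5, 3: $t5=3
after sub $t0, $t0, 4: $t0=0-4=-4
after xor $t0, $t0, 4: $t0=(-4)^4=-8
after add $t5, $t5, 1: $t5=3+1=4
cmp $t5, 7  (cmp 4,7)
bne start: taken
after sub $t0, $t0, 4: $t0=(-8)-4=-12
after xor $t0, $t0, 4: $t0=(-12)^4=-16
after add $t5, $t5, 1: $t5=4+1=5
cmp $t5, 7  (cmp 5,7)
bne start: taken
after sub $t0, $t0, 4: $t0=(-16)-4=-20
after xor $t0, $t0, 4: $t0=(-20)^4=-24
after add $t5, $t5, 1: $t5=5+1=6
cmp $t5, 7  (cmp 6,7)
bne start: taken
after sub $t0, $t0, 4: $t0=(-24)-4=-28
after xor $t0, $t0, 4: $t0=(-28)^4=-32
after add $t5, $t5, 1: $t5=6+1=7
cmp $t5, 7  (cmp 7,7)
bne start: not taken
after add $t0, $t4, $t4: $t0=0+0=0
halt.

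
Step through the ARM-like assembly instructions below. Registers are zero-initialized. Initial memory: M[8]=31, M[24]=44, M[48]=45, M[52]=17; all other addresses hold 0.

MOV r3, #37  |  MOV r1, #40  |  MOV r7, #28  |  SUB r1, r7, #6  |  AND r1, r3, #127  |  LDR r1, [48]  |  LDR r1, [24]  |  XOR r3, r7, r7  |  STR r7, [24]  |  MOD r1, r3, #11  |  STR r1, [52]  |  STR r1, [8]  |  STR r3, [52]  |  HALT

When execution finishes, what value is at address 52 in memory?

after MOV r3, #37: r3=37
after MOV r1, #40: r1=40
after MOV r7, #28: r7=28
after SUB r1, r7, #6: r1=28-6=22
after AND r1, r3, #127: r1=37&127=37
after LDR r1, [48]: r1=M[48]=45
after LDR r1, [24]: r1=M[24]=44
after XOR r3, r7, r7: r3=28^28=0
STR r7, [24] → M[24]=28
after MOD r1, r3, #11: r1=0%11=0
STR r1, [52] → M[52]=0
STR r1, [8] → M[8]=0
STR r3, [52] → M[52]=0
halt.

0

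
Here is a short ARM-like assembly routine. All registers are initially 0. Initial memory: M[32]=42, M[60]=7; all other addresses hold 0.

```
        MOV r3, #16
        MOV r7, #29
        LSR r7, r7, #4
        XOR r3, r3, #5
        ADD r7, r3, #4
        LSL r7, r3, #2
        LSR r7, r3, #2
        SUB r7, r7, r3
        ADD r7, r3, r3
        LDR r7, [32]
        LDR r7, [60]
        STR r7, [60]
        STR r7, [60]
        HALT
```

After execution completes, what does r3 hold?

after MOV r3, #16: r3=16
after MOV r7, #29: r7=29
after LSR r7, r7, #4: r7=29>>4=1
after XOR r3, r3, #5: r3=16^5=21
after ADD r7, r3, #4: r7=21+4=25
after LSL r7, r3, #2: r7=21<<2=84
after LSR r7, r3, #2: r7=21>>2=5
after SUB r7, r7, r3: r7=5-21=-16
after ADD r7, r3, r3: r7=21+21=42
after LDR r7, [32]: r7=M[32]=42
after LDR r7, [60]: r7=M[60]=7
STR r7, [60] → M[60]=7
STR r7, [60] → M[60]=7
halt.

21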